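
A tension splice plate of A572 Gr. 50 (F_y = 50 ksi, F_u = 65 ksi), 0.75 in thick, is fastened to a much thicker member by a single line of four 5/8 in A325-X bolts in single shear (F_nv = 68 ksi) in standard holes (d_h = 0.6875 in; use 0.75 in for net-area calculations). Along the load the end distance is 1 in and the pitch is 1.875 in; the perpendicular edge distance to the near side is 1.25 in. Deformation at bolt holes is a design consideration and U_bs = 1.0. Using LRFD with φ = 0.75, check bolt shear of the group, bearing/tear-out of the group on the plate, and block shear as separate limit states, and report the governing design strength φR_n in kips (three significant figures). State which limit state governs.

62.6 kips (bolt shear governs)

Bolt shear: A_b = π·0.625²/4 = 0.3068 in²; R_n = 68 × 0.3068 × 4 × 1 = 83.45 kips → 0.75 × 83.45 = 62.6 kips.
Bearing: edge l_c = 0.6562, r_n = 38.39 kips; interior l_c = 1.188, r_n = 69.47 kips; R_n = 38.39 + 3·69.47 = 246.8 kips → 185 kips.
Block shear: A_gv = 4.969, A_nv = 3, A_nt = 0.6562 in²; R_n = min(0.6F_uA_nv, 0.6F_yA_gv) + U_bs·F_u·A_nt = 159.7 kips → 120 kips.
Bolt shear governs: 62.6 kips.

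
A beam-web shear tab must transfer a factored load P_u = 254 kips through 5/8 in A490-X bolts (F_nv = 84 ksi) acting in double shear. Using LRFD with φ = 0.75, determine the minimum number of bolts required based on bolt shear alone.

7 bolts

A_b = π·0.625²/4 = 0.3068 in².
Per-bolt design strength φR_n = 0.75 × 84 × 0.3068 × 2 = 38.66 kips.
n ≥ 254 / 38.66 = 6.571 → use 7 bolts.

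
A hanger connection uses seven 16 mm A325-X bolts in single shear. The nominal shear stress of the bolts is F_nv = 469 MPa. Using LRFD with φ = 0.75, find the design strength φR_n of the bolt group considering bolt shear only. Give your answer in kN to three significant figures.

495 kN

A_b = π × 16² / 4 = 201.1 mm².
R_n = F_nv · A_b · n · n_s = 469 × 201.1 × 7 × 1 / 1000 = 660.1 kN.
Design strength φR_n = 0.75 × 660.1 = 495 kN.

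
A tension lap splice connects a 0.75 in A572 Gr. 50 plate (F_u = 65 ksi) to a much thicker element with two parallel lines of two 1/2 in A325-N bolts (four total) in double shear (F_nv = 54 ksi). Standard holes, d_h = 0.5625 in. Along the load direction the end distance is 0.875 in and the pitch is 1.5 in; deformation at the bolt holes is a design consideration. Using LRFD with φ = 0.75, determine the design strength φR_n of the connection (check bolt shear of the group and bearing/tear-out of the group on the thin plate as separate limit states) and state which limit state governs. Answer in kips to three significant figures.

63.6 kips (bolt shear governs)

Bolt shear: A_b = π·0.5²/4 = 0.1963 in²; R_n = 54 × 0.1963 × 4 × 2 = 84.82 kips → 0.75 × 84.82 = 63.6 kips.
Bearing (1.2 l_c t F_u ≤ 2.4 d t F_u): upper limit = 2.4·0.5·0.75·65 = 58.5 kips.
  Edge l_c = 0.875 − 0.5625/2 = 0.5938 → r_n = 34.73 kips; interior l_c = 1.5 − 0.5625 = 0.9375 → r_n = 54.84 kips.
  R_n,bearing = 2·34.73 + 2·54.84 = 179.2 kips → 0.75 × 179.2 = 134 kips.
Bolt shear governs: 63.6 kips.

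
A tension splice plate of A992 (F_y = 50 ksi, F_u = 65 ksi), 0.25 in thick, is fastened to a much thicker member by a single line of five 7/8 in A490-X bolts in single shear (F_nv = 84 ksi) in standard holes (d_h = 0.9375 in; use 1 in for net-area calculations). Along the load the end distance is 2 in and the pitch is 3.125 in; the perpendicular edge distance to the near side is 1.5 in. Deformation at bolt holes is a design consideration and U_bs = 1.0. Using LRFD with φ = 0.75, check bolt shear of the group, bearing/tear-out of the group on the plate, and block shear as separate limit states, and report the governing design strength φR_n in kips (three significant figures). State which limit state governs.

Bolt shear: A_b = π·0.875²/4 = 0.6013 in²; R_n = 84 × 0.6013 × 5 × 1 = 252.6 kips → 0.75 × 252.6 = 189 kips.
Bearing: edge l_c = 1.531, r_n = 29.86 kips; interior l_c = 2.188, r_n = 34.12 kips; R_n = 29.86 + 4·34.12 = 166.4 kips → 125 kips.
Block shear: A_gv = 3.625, A_nv = 2.5, A_nt = 0.25 in²; R_n = min(0.6F_uA_nv, 0.6F_yA_gv) + U_bs·F_u·A_nt = 113.8 kips → 85.3 kips.
Block shear governs: 85.3 kips.

85.3 kips (block shear governs)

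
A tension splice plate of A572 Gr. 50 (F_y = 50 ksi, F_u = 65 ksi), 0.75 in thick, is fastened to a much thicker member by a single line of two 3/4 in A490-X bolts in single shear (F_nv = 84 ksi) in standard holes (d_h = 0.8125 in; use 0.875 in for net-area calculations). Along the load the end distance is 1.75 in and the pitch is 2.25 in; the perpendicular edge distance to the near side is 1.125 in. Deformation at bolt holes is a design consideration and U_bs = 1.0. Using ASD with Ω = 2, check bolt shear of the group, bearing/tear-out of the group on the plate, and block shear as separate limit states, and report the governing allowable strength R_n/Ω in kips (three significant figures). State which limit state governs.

37.1 kips (bolt shear governs)

Bolt shear: A_b = π·0.75²/4 = 0.4418 in²; R_n = 84 × 0.4418 × 2 × 1 = 74.22 kips → 74.22 / 2 = 37.1 kips.
Bearing: edge l_c = 1.344, r_n = 78.61 kips; interior l_c = 1.438, r_n = 84.09 kips; R_n = 78.61 + 1·84.09 = 162.7 kips → 81.4 kips.
Block shear: A_gv = 3, A_nv = 2.016, A_nt = 0.5156 in²; R_n = min(0.6F_uA_nv, 0.6F_yA_gv) + U_bs·F_u·A_nt = 112.1 kips → 56.1 kips.
Bolt shear governs: 37.1 kips.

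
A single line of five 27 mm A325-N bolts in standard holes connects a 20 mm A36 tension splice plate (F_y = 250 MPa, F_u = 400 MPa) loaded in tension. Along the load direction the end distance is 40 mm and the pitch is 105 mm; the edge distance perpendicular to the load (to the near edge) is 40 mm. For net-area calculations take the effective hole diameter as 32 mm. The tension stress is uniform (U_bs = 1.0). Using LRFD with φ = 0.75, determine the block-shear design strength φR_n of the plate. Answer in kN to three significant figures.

1180 kN

Shear plane L_v = 40 + 4·105 = 460 mm; A_gv = 460 × 20 = 9200 mm².
A_nv = (460 − 4.5·32) × 20 = 6320 mm².
A_nt = (40 − 0.5·32) × 20 = 480 mm².
0.6 F_u A_nv = 1517 kN; 0.6 F_y A_gv = 1380 kN → shear yielding governs the shear term.
R_n = 1380 + 1.0 × 400 × 480 / 1000 = 1572 kN.
Design strength φR_n = 0.75 × 1572 = 1180 kN.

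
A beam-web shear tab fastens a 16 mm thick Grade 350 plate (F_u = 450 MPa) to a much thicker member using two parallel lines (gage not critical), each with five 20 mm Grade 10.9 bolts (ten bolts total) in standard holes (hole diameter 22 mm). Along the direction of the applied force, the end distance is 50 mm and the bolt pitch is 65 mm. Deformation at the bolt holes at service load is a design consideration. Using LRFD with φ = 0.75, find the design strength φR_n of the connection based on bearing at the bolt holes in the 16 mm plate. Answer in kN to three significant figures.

2580 kN

Per bolt r_n = 1.2 l_c t F_u ≤ 2.4 d t F_u; upper limit = 2.4 × 20 × 16 × 450 / 1000 = 345.6 kN.
Edge bolt: l_c = 50 − 22/2 = 39 mm → 1.2 × 39 × 16 × 450 / 1000 = 337 → r_n = 337 kN.
Interior bolts: l_c = 65 − 22 = 43 mm → 1.2 × 43 × 16 × 450 / 1000 = 371.5 → r_n = 345.6 kN.
R_n = 2 × 337 + 8 × 345.6 = 3439 kN.
Design strength φR_n = 0.75 × 3439 = 2580 kN.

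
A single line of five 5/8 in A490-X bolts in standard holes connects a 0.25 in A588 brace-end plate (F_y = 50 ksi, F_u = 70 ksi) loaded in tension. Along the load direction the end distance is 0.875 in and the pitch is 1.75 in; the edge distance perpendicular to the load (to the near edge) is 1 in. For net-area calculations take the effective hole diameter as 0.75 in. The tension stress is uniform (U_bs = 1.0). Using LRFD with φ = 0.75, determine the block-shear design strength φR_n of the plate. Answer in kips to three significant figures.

Shear plane L_v = 0.875 + 4·1.75 = 7.875 in; A_gv = 7.875 × 0.25 = 1.969 in².
A_nv = (7.875 − 4.5·0.75) × 0.25 = 1.125 in².
A_nt = (1 − 0.5·0.75) × 0.25 = 0.1562 in².
0.6 F_u A_nv = 47.25 kips; 0.6 F_y A_gv = 59.06 kips → shear rupture governs the shear term.
R_n = 47.25 + 1.0 × 70 × 0.1562 = 58.19 kips.
Design strength φR_n = 0.75 × 58.19 = 43.6 kips.

43.6 kips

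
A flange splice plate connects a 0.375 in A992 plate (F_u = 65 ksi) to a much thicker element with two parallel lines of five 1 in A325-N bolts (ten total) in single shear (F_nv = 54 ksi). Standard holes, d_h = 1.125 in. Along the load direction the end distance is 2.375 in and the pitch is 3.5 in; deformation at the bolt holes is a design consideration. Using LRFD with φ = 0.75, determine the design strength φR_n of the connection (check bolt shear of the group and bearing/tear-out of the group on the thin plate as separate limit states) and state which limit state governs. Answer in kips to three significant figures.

318 kips (bolt shear governs)

Bolt shear: A_b = π·1²/4 = 0.7854 in²; R_n = 54 × 0.7854 × 10 × 1 = 424.1 kips → 0.75 × 424.1 = 318 kips.
Bearing (1.2 l_c t F_u ≤ 2.4 d t F_u): upper limit = 2.4·1·0.375·65 = 58.5 kips.
  Edge l_c = 2.375 − 1.125/2 = 1.812 → r_n = 53.02 kips; interior l_c = 3.5 − 1.125 = 2.375 → r_n = 58.5 kips.
  R_n,bearing = 2·53.02 + 8·58.5 = 574 kips → 0.75 × 574 = 431 kips.
Bolt shear governs: 318 kips.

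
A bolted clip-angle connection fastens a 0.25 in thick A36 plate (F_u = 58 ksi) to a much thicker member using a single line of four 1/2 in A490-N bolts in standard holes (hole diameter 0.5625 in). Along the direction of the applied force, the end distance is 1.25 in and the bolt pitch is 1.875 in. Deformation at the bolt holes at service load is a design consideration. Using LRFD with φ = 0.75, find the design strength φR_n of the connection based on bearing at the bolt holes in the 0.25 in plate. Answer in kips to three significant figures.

51.8 kips

Per bolt r_n = 1.2 l_c t F_u ≤ 2.4 d t F_u; upper limit = 2.4 × 0.5 × 0.25 × 58 = 17.4 kips.
Edge bolt: l_c = 1.25 − 0.5625/2 = 0.9688 in → 1.2 × 0.9688 × 0.25 × 58 = 16.86 → r_n = 16.86 kips.
Interior bolts: l_c = 1.875 − 0.5625 = 1.312 in → 1.2 × 1.312 × 0.25 × 58 = 22.84 → r_n = 17.4 kips.
R_n = 1 × 16.86 + 3 × 17.4 = 69.06 kips.
Design strength φR_n = 0.75 × 69.06 = 51.8 kips.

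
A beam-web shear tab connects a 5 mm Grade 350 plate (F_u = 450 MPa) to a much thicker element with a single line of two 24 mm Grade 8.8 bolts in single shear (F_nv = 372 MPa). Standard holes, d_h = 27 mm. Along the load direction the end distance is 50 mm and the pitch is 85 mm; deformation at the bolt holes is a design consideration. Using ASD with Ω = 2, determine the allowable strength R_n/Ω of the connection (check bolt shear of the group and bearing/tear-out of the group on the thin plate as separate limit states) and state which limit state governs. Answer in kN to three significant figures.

Bolt shear: A_b = π·24²/4 = 452.4 mm²; R_n = 372 × 452.4 × 2 × 1 / 1000 = 336.6 kN → 336.6 / 2 = 168 kN.
Bearing (1.2 l_c t F_u ≤ 2.4 d t F_u): upper limit = 2.4·24·5·450 / 1000 = 129.6 kN.
  Edge l_c = 50 − 27/2 = 36.5 → r_n = 98.55 kN; interior l_c = 85 − 27 = 58 → r_n = 129.6 kN.
  R_n,bearing = 1·98.55 + 1·129.6 = 228.1 kN → 228.1 / 2 = 114 kN.
Bearing governs: 114 kN.

114 kN (bearing governs)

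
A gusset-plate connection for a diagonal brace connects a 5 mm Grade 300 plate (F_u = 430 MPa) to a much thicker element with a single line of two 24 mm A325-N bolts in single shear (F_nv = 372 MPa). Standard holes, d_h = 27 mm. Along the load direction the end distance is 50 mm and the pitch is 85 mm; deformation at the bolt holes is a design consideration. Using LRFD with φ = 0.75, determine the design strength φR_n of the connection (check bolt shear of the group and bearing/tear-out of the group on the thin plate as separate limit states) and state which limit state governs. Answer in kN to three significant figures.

164 kN (bearing governs)

Bolt shear: A_b = π·24²/4 = 452.4 mm²; R_n = 372 × 452.4 × 2 × 1 / 1000 = 336.6 kN → 0.75 × 336.6 = 252 kN.
Bearing (1.2 l_c t F_u ≤ 2.4 d t F_u): upper limit = 2.4·24·5·430 / 1000 = 123.8 kN.
  Edge l_c = 50 − 27/2 = 36.5 → r_n = 94.17 kN; interior l_c = 85 − 27 = 58 → r_n = 123.8 kN.
  R_n,bearing = 1·94.17 + 1·123.8 = 218 kN → 0.75 × 218 = 164 kN.
Bearing governs: 164 kN.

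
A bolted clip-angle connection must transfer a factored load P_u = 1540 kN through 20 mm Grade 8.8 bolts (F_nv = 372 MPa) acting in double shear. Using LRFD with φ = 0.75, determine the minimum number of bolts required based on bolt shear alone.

9 bolts

A_b = π·20²/4 = 314.2 mm².
Per-bolt design strength φR_n = 0.75 × 372 × 314.2 × 2 / 1000 = 175.3 kN.
n ≥ 1540 / 175.3 = 8.785 → use 9 bolts.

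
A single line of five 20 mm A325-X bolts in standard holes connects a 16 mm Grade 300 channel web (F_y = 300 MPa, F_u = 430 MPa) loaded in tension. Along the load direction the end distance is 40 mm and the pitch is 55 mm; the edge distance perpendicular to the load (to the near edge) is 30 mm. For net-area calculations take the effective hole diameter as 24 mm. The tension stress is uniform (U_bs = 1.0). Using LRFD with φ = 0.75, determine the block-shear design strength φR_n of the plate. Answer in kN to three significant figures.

563 kN

Shear plane L_v = 40 + 4·55 = 260 mm; A_gv = 260 × 16 = 4160 mm².
A_nv = (260 − 4.5·24) × 16 = 2432 mm².
A_nt = (30 − 0.5·24) × 16 = 288 mm².
0.6 F_u A_nv = 627.5 kN; 0.6 F_y A_gv = 748.8 kN → shear rupture governs the shear term.
R_n = 627.5 + 1.0 × 430 × 288 / 1000 = 751.3 kN.
Design strength φR_n = 0.75 × 751.3 = 563 kN.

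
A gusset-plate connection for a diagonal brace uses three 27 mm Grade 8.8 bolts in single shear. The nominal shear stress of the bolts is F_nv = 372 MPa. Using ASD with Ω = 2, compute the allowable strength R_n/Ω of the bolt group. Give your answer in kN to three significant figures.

A_b = π × 27² / 4 = 572.6 mm².
R_n = F_nv · A_b · n · n_s = 372 × 572.6 × 3 × 1 / 1000 = 639 kN.
Allowable strength R_n/Ω = 639 / 2 = 319 kN.

319 kN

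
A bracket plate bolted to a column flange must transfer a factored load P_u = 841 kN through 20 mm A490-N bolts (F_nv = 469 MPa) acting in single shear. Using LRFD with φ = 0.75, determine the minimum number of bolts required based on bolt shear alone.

8 bolts

A_b = π·20²/4 = 314.2 mm².
Per-bolt design strength φR_n = 0.75 × 469 × 314.2 × 1 / 1000 = 110.5 kN.
n ≥ 841 / 110.5 = 7.61 → use 8 bolts.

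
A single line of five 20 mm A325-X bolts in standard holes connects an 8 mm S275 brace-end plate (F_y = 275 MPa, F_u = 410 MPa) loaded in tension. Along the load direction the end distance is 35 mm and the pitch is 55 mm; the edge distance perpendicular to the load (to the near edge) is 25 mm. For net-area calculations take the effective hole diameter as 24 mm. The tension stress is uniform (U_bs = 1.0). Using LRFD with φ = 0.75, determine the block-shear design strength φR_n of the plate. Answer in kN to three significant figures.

Shear plane L_v = 35 + 4·55 = 255 mm; A_gv = 255 × 8 = 2040 mm².
A_nv = (255 − 4.5·24) × 8 = 1176 mm².
A_nt = (25 − 0.5·24) × 8 = 104 mm².
0.6 F_u A_nv = 289.3 kN; 0.6 F_y A_gv = 336.6 kN → shear rupture governs the shear term.
R_n = 289.3 + 1.0 × 410 × 104 / 1000 = 331.9 kN.
Design strength φR_n = 0.75 × 331.9 = 249 kN.

249 kN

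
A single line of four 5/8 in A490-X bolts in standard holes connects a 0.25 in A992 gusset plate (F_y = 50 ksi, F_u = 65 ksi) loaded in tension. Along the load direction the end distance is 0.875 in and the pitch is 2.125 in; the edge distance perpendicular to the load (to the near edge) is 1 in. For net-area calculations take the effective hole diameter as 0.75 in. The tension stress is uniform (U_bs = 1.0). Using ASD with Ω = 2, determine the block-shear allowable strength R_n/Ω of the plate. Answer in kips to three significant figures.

Shear plane L_v = 0.875 + 3·2.125 = 7.25 in; A_gv = 7.25 × 0.25 = 1.812 in².
A_nv = (7.25 − 3.5·0.75) × 0.25 = 1.156 in².
A_nt = (1 − 0.5·0.75) × 0.25 = 0.1562 in².
0.6 F_u A_nv = 45.09 kips; 0.6 F_y A_gv = 54.38 kips → shear rupture governs the shear term.
R_n = 45.09 + 1.0 × 65 × 0.1562 = 55.25 kips.
Allowable strength R_n/Ω = 55.25 / 2 = 27.6 kips.

27.6 kips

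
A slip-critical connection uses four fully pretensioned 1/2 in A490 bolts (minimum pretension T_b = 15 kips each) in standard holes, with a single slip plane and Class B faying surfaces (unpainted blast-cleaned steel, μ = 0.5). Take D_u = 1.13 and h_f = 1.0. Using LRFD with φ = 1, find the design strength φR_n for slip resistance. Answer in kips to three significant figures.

33.9 kips

R_n = μ · D_u · h_f · T_b · n_s · n_b = 0.5 × 1.13 × 1.0 × 15 × 1 × 4 = 33.9 kips.
Design strength φR_n = 1 × 33.9 = 33.9 kips.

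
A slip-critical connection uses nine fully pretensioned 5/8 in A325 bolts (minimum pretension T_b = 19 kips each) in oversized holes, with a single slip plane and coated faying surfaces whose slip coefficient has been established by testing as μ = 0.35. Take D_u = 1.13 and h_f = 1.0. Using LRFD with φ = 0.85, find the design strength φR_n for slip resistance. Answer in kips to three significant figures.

R_n = μ · D_u · h_f · T_b · n_s · n_b = 0.35 × 1.13 × 1.0 × 19 × 1 × 9 = 67.63 kips.
Design strength φR_n = 0.85 × 67.63 = 57.5 kips.

57.5 kips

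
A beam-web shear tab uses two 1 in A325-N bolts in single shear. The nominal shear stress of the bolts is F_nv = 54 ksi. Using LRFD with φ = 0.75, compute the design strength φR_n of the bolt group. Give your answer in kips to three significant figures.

A_b = π × 1² / 4 = 0.7854 in².
R_n = F_nv · A_b · n · n_s = 54 × 0.7854 × 2 × 1 = 84.82 kips.
Design strength φR_n = 0.75 × 84.82 = 63.6 kips.

63.6 kips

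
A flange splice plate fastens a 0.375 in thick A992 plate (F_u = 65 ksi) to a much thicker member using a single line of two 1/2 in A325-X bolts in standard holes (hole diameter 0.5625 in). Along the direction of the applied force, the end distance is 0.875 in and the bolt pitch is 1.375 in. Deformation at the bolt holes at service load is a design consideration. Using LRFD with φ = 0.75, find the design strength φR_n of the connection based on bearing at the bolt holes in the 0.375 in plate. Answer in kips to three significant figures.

Per bolt r_n = 1.2 l_c t F_u ≤ 2.4 d t F_u; upper limit = 2.4 × 0.5 × 0.375 × 65 = 29.25 kips.
Edge bolt: l_c = 0.875 − 0.5625/2 = 0.5938 in → 1.2 × 0.5938 × 0.375 × 65 = 17.37 → r_n = 17.37 kips.
Interior bolts: l_c = 1.375 − 0.5625 = 0.8125 in → 1.2 × 0.8125 × 0.375 × 65 = 23.77 → r_n = 23.77 kips.
R_n = 1 × 17.37 + 1 × 23.77 = 41.13 kips.
Design strength φR_n = 0.75 × 41.13 = 30.8 kips.

30.8 kips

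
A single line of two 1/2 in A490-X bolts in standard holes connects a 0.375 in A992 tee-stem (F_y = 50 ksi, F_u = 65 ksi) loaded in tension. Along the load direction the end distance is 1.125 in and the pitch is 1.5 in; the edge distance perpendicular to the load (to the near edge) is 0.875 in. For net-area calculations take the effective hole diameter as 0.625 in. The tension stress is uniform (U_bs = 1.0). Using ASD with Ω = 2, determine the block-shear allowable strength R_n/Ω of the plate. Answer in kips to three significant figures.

Shear plane L_v = 1.125 + 1·1.5 = 2.625 in; A_gv = 2.625 × 0.375 = 0.9844 in².
A_nv = (2.625 − 1.5·0.625) × 0.375 = 0.6328 in².
A_nt = (0.875 − 0.5·0.625) × 0.375 = 0.2109 in².
0.6 F_u A_nv = 24.68 kips; 0.6 F_y A_gv = 29.53 kips → shear rupture governs the shear term.
R_n = 24.68 + 1.0 × 65 × 0.2109 = 38.39 kips.
Allowable strength R_n/Ω = 38.39 / 2 = 19.2 kips.

19.2 kips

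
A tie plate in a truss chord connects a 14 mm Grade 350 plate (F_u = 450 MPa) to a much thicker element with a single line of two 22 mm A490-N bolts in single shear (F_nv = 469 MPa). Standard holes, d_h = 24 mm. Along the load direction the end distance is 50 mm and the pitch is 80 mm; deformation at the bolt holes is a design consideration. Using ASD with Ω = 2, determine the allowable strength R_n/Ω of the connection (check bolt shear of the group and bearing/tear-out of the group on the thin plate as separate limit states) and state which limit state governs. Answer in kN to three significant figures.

Bolt shear: A_b = π·22²/4 = 380.1 mm²; R_n = 469 × 380.1 × 2 × 1 / 1000 = 356.6 kN → 356.6 / 2 = 178 kN.
Bearing (1.2 l_c t F_u ≤ 2.4 d t F_u): upper limit = 2.4·22·14·450 / 1000 = 332.6 kN.
  Edge l_c = 50 − 24/2 = 38 → r_n = 287.3 kN; interior l_c = 80 − 24 = 56 → r_n = 332.6 kN.
  R_n,bearing = 1·287.3 + 1·332.6 = 619.9 kN → 619.9 / 2 = 310 kN.
Bolt shear governs: 178 kN.

178 kN (bolt shear governs)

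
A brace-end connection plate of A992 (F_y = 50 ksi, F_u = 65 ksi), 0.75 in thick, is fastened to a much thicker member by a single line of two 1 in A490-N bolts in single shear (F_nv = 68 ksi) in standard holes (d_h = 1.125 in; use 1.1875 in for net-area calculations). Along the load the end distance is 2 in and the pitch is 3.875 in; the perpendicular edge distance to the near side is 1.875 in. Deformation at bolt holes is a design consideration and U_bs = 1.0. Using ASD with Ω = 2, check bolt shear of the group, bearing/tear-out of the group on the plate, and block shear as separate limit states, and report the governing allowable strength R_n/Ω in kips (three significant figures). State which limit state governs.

Bolt shear: A_b = π·1²/4 = 0.7854 in²; R_n = 68 × 0.7854 × 2 × 1 = 106.8 kips → 106.8 / 2 = 53.4 kips.
Bearing: edge l_c = 1.438, r_n = 84.09 kips; interior l_c = 2.75, r_n = 117 kips; R_n = 84.09 + 1·117 = 201.1 kips → 101 kips.
Block shear: A_gv = 4.406, A_nv = 3.07, A_nt = 0.9609 in²; R_n = min(0.6F_uA_nv, 0.6F_yA_gv) + U_bs·F_u·A_nt = 182.2 kips → 91.1 kips.
Bolt shear governs: 53.4 kips.

53.4 kips (bolt shear governs)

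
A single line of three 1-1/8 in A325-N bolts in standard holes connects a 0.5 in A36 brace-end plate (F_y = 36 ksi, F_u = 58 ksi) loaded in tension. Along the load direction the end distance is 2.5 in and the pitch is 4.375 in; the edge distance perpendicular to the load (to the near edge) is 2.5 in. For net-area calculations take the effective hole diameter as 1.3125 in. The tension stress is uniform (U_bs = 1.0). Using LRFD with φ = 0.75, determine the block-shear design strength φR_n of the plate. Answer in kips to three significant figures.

Shear plane L_v = 2.5 + 2·4.375 = 11.25 in; A_gv = 11.25 × 0.5 = 5.625 in².
A_nv = (11.25 − 2.5·1.3125) × 0.5 = 3.984 in².
A_nt = (2.5 − 0.5·1.3125) × 0.5 = 0.9219 in².
0.6 F_u A_nv = 138.7 kips; 0.6 F_y A_gv = 121.5 kips → shear yielding governs the shear term.
R_n = 121.5 + 1.0 × 58 × 0.9219 = 175 kips.
Design strength φR_n = 0.75 × 175 = 131 kips.

131 kips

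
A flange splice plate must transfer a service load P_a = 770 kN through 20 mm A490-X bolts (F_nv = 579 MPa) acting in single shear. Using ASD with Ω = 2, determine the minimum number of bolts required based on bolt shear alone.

9 bolts

A_b = π·20²/4 = 314.2 mm².
Per-bolt allowable strength R_n/Ω = 579 × 314.2 × 1 / 1000 / 2 = 90.95 kN.
n ≥ 770 / 90.95 = 8.466 → use 9 bolts.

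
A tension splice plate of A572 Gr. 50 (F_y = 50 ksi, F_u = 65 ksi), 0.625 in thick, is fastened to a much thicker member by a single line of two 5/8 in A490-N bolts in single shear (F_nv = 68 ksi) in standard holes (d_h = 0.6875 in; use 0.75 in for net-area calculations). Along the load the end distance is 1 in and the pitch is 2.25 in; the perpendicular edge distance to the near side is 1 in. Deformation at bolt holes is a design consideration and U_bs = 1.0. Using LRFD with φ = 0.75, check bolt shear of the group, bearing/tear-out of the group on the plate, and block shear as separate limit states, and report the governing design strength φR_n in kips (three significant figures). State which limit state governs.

Bolt shear: A_b = π·0.625²/4 = 0.3068 in²; R_n = 68 × 0.3068 × 2 × 1 = 41.72 kips → 0.75 × 41.72 = 31.3 kips.
Bearing: edge l_c = 0.6562, r_n = 31.99 kips; interior l_c = 1.562, r_n = 60.94 kips; R_n = 31.99 + 1·60.94 = 92.93 kips → 69.7 kips.
Block shear: A_gv = 2.031, A_nv = 1.328, A_nt = 0.3906 in²; R_n = min(0.6F_uA_nv, 0.6F_yA_gv) + U_bs·F_u·A_nt = 77.19 kips → 57.9 kips.
Bolt shear governs: 31.3 kips.

31.3 kips (bolt shear governs)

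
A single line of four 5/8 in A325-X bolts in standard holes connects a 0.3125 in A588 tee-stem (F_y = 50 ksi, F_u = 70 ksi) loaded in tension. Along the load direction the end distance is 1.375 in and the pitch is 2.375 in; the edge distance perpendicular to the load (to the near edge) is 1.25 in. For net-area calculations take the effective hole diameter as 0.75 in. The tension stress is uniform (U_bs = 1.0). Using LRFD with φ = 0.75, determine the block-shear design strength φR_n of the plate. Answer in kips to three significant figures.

Shear plane L_v = 1.375 + 3·2.375 = 8.5 in; A_gv = 8.5 × 0.3125 = 2.656 in².
A_nv = (8.5 − 3.5·0.75) × 0.3125 = 1.836 in².
A_nt = (1.25 − 0.5·0.75) × 0.3125 = 0.2734 in².
0.6 F_u A_nv = 77.11 kips; 0.6 F_y A_gv = 79.69 kips → shear rupture governs the shear term.
R_n = 77.11 + 1.0 × 70 × 0.2734 = 96.25 kips.
Design strength φR_n = 0.75 × 96.25 = 72.2 kips.

72.2 kips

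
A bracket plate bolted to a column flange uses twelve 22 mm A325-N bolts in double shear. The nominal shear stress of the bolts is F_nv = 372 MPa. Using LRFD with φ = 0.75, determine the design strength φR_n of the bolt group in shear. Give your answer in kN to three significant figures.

2550 kN

A_b = π × 22² / 4 = 380.1 mm².
R_n = F_nv · A_b · n · n_s = 372 × 380.1 × 12 × 2 / 1000 = 3394 kN.
Design strength φR_n = 0.75 × 3394 = 2550 kN.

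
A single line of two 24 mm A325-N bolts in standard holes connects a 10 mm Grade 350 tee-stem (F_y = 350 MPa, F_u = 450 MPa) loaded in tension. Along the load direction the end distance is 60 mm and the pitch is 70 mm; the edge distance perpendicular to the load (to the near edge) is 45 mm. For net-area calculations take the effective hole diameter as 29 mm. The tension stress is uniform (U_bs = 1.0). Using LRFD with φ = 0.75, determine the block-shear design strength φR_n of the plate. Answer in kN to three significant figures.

278 kN

Shear plane L_v = 60 + 1·70 = 130 mm; A_gv = 130 × 10 = 1300 mm².
A_nv = (130 − 1.5·29) × 10 = 865 mm².
A_nt = (45 − 0.5·29) × 10 = 305 mm².
0.6 F_u A_nv = 233.6 kN; 0.6 F_y A_gv = 273 kN → shear rupture governs the shear term.
R_n = 233.6 + 1.0 × 450 × 305 / 1000 = 370.8 kN.
Design strength φR_n = 0.75 × 370.8 = 278 kN.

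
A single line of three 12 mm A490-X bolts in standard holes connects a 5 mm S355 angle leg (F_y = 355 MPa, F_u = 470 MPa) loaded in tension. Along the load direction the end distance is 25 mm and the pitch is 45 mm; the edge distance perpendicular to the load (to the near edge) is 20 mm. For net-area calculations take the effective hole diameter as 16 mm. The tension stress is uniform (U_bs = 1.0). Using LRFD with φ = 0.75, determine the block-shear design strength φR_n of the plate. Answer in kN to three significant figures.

Shear plane L_v = 25 + 2·45 = 115 mm; A_gv = 115 × 5 = 575 mm².
A_nv = (115 − 2.5·16) × 5 = 375 mm².
A_nt = (20 − 0.5·16) × 5 = 60 mm².
0.6 F_u A_nv = 105.8 kN; 0.6 F_y A_gv = 122.5 kN → shear rupture governs the shear term.
R_n = 105.8 + 1.0 × 470 × 60 / 1000 = 133.9 kN.
Design strength φR_n = 0.75 × 133.9 = 100 kN.

100 kN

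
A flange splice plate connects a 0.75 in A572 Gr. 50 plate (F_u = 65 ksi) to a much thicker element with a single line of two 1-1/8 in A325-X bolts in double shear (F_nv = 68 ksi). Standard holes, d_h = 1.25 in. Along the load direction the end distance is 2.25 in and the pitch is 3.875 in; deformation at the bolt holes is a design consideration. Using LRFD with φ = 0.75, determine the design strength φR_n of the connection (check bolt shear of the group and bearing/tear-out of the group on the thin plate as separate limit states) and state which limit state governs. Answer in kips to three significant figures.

170 kips (bearing governs)

Bolt shear: A_b = π·1.125²/4 = 0.994 in²; R_n = 68 × 0.994 × 2 × 2 = 270.4 kips → 0.75 × 270.4 = 203 kips.
Bearing (1.2 l_c t F_u ≤ 2.4 d t F_u): upper limit = 2.4·1.125·0.75·65 = 131.6 kips.
  Edge l_c = 2.25 − 1.25/2 = 1.625 → r_n = 95.06 kips; interior l_c = 3.875 − 1.25 = 2.625 → r_n = 131.6 kips.
  R_n,bearing = 1·95.06 + 1·131.6 = 226.7 kips → 0.75 × 226.7 = 170 kips.
Bearing governs: 170 kips.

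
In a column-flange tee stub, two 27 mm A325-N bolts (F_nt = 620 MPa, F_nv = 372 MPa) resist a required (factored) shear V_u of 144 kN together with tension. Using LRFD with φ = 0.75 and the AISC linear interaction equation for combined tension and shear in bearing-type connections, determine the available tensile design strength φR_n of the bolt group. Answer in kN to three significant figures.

452 kN

A_b = π·27²/4 = 572.6 mm²; f_rv = 144 × 1000 / (2 × 572.6) = 125.8 MPa.
F'_nt = 1.3 F_nt − (F_nt / φF_nv) f_rv = 1.3·620 − (620/(0.75·372))·125.8 = 526.6 MPa, capped at F_nt → F'_nt = 526.6 MPa.
R_n = F'_nt · A_b · n = 526.6 × 572.6 × 2 / 1000 = 603 kN.
Design strength φR_n = 0.75 × 603 = 452 kN.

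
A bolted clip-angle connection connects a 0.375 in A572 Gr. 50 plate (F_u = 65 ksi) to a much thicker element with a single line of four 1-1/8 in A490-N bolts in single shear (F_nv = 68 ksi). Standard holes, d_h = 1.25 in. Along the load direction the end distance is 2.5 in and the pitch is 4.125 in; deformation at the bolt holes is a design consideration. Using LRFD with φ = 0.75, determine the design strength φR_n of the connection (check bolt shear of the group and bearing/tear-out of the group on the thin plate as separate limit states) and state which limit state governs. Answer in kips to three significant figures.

189 kips (bearing governs)

Bolt shear: A_b = π·1.125²/4 = 0.994 in²; R_n = 68 × 0.994 × 4 × 1 = 270.4 kips → 0.75 × 270.4 = 203 kips.
Bearing (1.2 l_c t F_u ≤ 2.4 d t F_u): upper limit = 2.4·1.125·0.375·65 = 65.81 kips.
  Edge l_c = 2.5 − 1.25/2 = 1.875 → r_n = 54.84 kips; interior l_c = 4.125 − 1.25 = 2.875 → r_n = 65.81 kips.
  R_n,bearing = 1·54.84 + 3·65.81 = 252.3 kips → 0.75 × 252.3 = 189 kips.
Bearing governs: 189 kips.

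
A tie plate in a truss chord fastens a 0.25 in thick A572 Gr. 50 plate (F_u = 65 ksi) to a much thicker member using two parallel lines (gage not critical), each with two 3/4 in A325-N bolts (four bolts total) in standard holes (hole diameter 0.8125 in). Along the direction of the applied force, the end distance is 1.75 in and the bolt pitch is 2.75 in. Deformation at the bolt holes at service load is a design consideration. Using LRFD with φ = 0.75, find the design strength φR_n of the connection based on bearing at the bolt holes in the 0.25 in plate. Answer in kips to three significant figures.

Per bolt r_n = 1.2 l_c t F_u ≤ 2.4 d t F_u; upper limit = 2.4 × 0.75 × 0.25 × 65 = 29.25 kips.
Edge bolt: l_c = 1.75 − 0.8125/2 = 1.344 in → 1.2 × 1.344 × 0.25 × 65 = 26.2 → r_n = 26.2 kips.
Interior bolts: l_c = 2.75 − 0.8125 = 1.938 in → 1.2 × 1.938 × 0.25 × 65 = 37.78 → r_n = 29.25 kips.
R_n = 2 × 26.2 + 2 × 29.25 = 110.9 kips.
Design strength φR_n = 0.75 × 110.9 = 83.2 kips.

83.2 kips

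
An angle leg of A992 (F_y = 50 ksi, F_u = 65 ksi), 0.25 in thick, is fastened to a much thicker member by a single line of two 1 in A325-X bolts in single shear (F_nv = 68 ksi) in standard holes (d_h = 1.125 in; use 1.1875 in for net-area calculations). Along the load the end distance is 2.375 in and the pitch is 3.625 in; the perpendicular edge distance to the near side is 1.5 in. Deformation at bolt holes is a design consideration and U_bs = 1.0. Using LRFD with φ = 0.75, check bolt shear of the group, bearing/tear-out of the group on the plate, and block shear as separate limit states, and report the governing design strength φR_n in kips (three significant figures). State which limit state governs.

41.9 kips (block shear governs)

Bolt shear: A_b = π·1²/4 = 0.7854 in²; R_n = 68 × 0.7854 × 2 × 1 = 106.8 kips → 0.75 × 106.8 = 80.1 kips.
Bearing: edge l_c = 1.812, r_n = 35.34 kips; interior l_c = 2.5, r_n = 39 kips; R_n = 35.34 + 1·39 = 74.34 kips → 55.8 kips.
Block shear: A_gv = 1.5, A_nv = 1.055, A_nt = 0.2266 in²; R_n = min(0.6F_uA_nv, 0.6F_yA_gv) + U_bs·F_u·A_nt = 55.86 kips → 41.9 kips.
Block shear governs: 41.9 kips.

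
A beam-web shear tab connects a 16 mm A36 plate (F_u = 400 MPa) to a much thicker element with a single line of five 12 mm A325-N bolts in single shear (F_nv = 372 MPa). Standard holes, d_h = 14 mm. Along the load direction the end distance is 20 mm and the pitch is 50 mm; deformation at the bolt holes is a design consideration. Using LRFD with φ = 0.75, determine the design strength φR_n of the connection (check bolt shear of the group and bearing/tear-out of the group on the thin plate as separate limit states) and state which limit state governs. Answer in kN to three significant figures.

158 kN (bolt shear governs)

Bolt shear: A_b = π·12²/4 = 113.1 mm²; R_n = 372 × 113.1 × 5 × 1 / 1000 = 210.4 kN → 0.75 × 210.4 = 158 kN.
Bearing (1.2 l_c t F_u ≤ 2.4 d t F_u): upper limit = 2.4·12·16·400 / 1000 = 184.3 kN.
  Edge l_c = 20 − 14/2 = 13 → r_n = 99.84 kN; interior l_c = 50 − 14 = 36 → r_n = 184.3 kN.
  R_n,bearing = 1·99.84 + 4·184.3 = 837.1 kN → 0.75 × 837.1 = 628 kN.
Bolt shear governs: 158 kN.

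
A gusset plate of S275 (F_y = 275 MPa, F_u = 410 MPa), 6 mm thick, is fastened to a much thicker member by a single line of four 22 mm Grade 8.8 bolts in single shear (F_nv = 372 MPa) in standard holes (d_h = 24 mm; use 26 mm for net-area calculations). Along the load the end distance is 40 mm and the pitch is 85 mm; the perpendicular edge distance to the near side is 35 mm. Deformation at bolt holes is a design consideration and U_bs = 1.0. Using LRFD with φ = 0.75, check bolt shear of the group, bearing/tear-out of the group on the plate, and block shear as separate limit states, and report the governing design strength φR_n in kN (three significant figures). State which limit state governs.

260 kN (block shear governs)

Bolt shear: A_b = π·22²/4 = 380.1 mm²; R_n = 372 × 380.1 × 4 × 1 / 1000 = 565.6 kN → 0.75 × 565.6 = 424 kN.
Bearing: edge l_c = 28, r_n = 82.66 kN; interior l_c = 61, r_n = 129.9 kN; R_n = 82.66 + 3·129.9 = 472.3 kN → 354 kN.
Block shear: A_gv = 1770, A_nv = 1224, A_nt = 132 mm²; R_n = min(0.6F_uA_nv, 0.6F_yA_gv) + U_bs·F_u·A_nt = 346.2 kN → 260 kN.
Block shear governs: 260 kN.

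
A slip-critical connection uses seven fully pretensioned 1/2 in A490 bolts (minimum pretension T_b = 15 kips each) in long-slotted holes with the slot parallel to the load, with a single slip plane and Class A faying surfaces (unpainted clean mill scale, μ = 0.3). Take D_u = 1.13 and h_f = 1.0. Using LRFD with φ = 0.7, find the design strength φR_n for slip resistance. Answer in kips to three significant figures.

R_n = μ · D_u · h_f · T_b · n_s · n_b = 0.3 × 1.13 × 1.0 × 15 × 1 × 7 = 35.59 kips.
Design strength φR_n = 0.7 × 35.59 = 24.9 kips.

24.9 kips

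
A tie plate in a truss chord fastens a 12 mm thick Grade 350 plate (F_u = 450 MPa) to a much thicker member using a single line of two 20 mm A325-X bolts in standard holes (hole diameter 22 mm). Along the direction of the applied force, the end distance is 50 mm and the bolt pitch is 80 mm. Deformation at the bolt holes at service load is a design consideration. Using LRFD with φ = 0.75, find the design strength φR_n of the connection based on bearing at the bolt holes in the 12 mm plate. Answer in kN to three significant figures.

384 kN

Per bolt r_n = 1.2 l_c t F_u ≤ 2.4 d t F_u; upper limit = 2.4 × 20 × 12 × 450 / 1000 = 259.2 kN.
Edge bolt: l_c = 50 − 22/2 = 39 mm → 1.2 × 39 × 12 × 450 / 1000 = 252.7 → r_n = 252.7 kN.
Interior bolts: l_c = 80 − 22 = 58 mm → 1.2 × 58 × 12 × 450 / 1000 = 375.8 → r_n = 259.2 kN.
R_n = 1 × 252.7 + 1 × 259.2 = 511.9 kN.
Design strength φR_n = 0.75 × 511.9 = 384 kN.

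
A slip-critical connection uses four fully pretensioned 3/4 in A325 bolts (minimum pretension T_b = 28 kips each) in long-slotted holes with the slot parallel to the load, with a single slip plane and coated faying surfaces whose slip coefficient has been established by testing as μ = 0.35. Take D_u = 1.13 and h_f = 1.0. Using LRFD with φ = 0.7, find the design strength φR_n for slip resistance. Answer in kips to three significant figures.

R_n = μ · D_u · h_f · T_b · n_s · n_b = 0.35 × 1.13 × 1.0 × 28 × 1 × 4 = 44.3 kips.
Design strength φR_n = 0.7 × 44.3 = 31 kips.

31 kips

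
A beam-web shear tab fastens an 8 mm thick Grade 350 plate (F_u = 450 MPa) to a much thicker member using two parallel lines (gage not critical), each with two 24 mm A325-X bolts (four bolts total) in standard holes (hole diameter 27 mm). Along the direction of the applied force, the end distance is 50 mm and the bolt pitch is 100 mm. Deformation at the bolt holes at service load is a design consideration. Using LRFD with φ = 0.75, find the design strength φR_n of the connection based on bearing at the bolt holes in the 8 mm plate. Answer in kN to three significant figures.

548 kN

Per bolt r_n = 1.2 l_c t F_u ≤ 2.4 d t F_u; upper limit = 2.4 × 24 × 8 × 450 / 1000 = 207.4 kN.
Edge bolt: l_c = 50 − 27/2 = 36.5 mm → 1.2 × 36.5 × 8 × 450 / 1000 = 157.7 → r_n = 157.7 kN.
Interior bolts: l_c = 100 − 27 = 73 mm → 1.2 × 73 × 8 × 450 / 1000 = 315.4 → r_n = 207.4 kN.
R_n = 2 × 157.7 + 2 × 207.4 = 730.1 kN.
Design strength φR_n = 0.75 × 730.1 = 548 kN.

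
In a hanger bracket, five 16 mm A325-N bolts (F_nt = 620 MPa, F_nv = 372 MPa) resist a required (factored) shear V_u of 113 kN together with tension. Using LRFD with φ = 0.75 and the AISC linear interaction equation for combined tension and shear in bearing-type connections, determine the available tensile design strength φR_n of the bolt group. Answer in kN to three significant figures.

419 kN

A_b = π·16²/4 = 201.1 mm²; f_rv = 113 × 1000 / (5 × 201.1) = 112.4 MPa.
F'_nt = 1.3 F_nt − (F_nt / φF_nv) f_rv = 1.3·620 − (620/(0.75·372))·112.4 = 556.2 MPa, capped at F_nt → F'_nt = 556.2 MPa.
R_n = F'_nt · A_b · n = 556.2 × 201.1 × 5 / 1000 = 559.2 kN.
Design strength φR_n = 0.75 × 559.2 = 419 kN.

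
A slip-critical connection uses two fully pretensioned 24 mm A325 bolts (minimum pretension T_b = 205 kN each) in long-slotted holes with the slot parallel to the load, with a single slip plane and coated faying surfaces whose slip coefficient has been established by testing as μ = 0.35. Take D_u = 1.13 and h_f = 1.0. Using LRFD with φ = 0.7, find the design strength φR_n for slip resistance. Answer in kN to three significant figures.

R_n = μ · D_u · h_f · T_b · n_s · n_b = 0.35 × 1.13 × 1.0 × 205 × 1 × 2 = 162.2 kN.
Design strength φR_n = 0.7 × 162.2 = 114 kN.

114 kN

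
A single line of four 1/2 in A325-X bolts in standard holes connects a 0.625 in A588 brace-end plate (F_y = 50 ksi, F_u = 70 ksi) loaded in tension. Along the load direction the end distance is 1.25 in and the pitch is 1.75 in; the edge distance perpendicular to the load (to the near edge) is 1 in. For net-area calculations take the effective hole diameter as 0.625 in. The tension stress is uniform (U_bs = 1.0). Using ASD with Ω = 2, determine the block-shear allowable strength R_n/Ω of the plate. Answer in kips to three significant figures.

71.6 kips

Shear plane L_v = 1.25 + 3·1.75 = 6.5 in; A_gv = 6.5 × 0.625 = 4.062 in².
A_nv = (6.5 − 3.5·0.625) × 0.625 = 2.695 in².
A_nt = (1 − 0.5·0.625) × 0.625 = 0.4297 in².
0.6 F_u A_nv = 113.2 kips; 0.6 F_y A_gv = 121.9 kips → shear rupture governs the shear term.
R_n = 113.2 + 1.0 × 70 × 0.4297 = 143.3 kips.
Allowable strength R_n/Ω = 143.3 / 2 = 71.6 kips.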